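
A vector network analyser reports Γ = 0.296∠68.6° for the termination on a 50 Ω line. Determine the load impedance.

Z_L = Z_0·(1 + Γ)/(1 − Γ) = 50·(1.11 + j0.276)/(0.892 − j0.276)

Z_L ≈ 52.3 + j31.6 Ω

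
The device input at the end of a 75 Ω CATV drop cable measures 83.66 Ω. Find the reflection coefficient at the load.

Γ = (Z_L − Z_0)/(Z_L + Z_0) = (83.66 − 75)/(83.66 + 75) = 8.66/158.7

Γ = 0.0546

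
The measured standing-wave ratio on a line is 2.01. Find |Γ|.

|Γ| = (S − 1)/(S + 1) = (2.01 − 1)/(2.01 + 1) = 1.01/3.01

|Γ| ≈ 0.336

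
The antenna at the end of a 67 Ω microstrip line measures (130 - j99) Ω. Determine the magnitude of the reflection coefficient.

|Γ| ≈ 0.532

Γ = (Z_L − Z_0)/(Z_L + Z_0) = (63 − j99)/(197 − j99)
|Γ| = 117/220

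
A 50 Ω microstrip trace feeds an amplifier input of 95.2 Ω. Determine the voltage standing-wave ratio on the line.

VSWR ≈ 1.9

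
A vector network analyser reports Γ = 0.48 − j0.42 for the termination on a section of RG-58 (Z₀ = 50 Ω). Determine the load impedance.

Z_L ≈ 66.4 − j94 Ω

Z_L = Z_0·(1 + Γ)/(1 − Γ) = 50·(1.48 − j0.42)/(0.52 + j0.42)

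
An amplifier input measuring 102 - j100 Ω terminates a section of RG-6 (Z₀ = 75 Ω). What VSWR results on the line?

VSWR ≈ 3.08

Γ = (Z_L − Z_0)/(Z_L + Z_0) = (27 − j100)/(177 − j100)
|Γ| = 104/203 = 0.51
VSWR = (1 + |Γ|)/(1 − |Γ|) = 1.51/0.49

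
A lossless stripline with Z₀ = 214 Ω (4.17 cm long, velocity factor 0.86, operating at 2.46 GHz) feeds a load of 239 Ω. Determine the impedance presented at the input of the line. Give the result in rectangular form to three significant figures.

Z_in ≈ 219 + j23.3 Ω

λ = v/f = 0.86·c / 2.46 GHz = 0.105 m
βl = 2π·l/λ = 2π × 0.398 = 143°
tan(βl) = tan(143°) = -0.75
Z_in = Z_0·(Z_L + jZ_0·tanβl)/(Z_0 + jZ_L·tanβl)
     = 214·(239 − j160)/(214 − j179)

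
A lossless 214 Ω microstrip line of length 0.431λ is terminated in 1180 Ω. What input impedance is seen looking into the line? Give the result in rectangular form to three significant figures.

Z_in ≈ 191 + j388 Ω

βl = 2π × 0.431 = 155°
tan(βl) = tan(155°) = -0.463
Z_in = Z_0·(Z_L + jZ_0·tanβl)/(Z_0 + jZ_L·tanβl)
     = 214·(1180 − j99.1)/(214 − j546)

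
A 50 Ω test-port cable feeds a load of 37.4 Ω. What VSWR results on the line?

Γ = (37.4 − 50)/(37.4 + 50) = -0.144
VSWR = (1 + 0.144)/(1 − 0.144)

VSWR ≈ 1.34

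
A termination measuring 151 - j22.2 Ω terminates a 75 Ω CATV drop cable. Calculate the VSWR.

Γ = (Z_L − Z_0)/(Z_L + Z_0) = (76 − j22.2)/(226 − j22.2)
|Γ| = 79.2/227 = 0.349
VSWR = (1 + |Γ|)/(1 − |Γ|) = 1.35/0.651

VSWR ≈ 2.07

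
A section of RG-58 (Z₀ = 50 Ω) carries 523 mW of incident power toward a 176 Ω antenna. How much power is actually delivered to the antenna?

Γ = (176 − 50)/(176 + 50) = 0.558
|Γ|² = 0.311
P_refl = |Γ|²·P_inc = 163 mW, P_del = (1 − |Γ|²)·P_inc = 360 mW

P_delivered ≈ 360 mW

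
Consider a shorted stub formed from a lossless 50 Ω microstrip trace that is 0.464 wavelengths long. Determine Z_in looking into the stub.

Z_in ≈ −j11.5 Ω

βl = 2π × 0.464 = 167°
tan(βl) = -0.23
For a shorted stub, Z_in = jZ_0·tan(βl)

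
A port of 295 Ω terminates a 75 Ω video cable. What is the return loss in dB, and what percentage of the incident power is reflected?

RL ≈ 4.52 dB; 35.4% of incident power reflected

Γ = (295 − 75)/(295 + 75) = 0.595
RL = −20·log₁₀(0.595) = 4.52 dB
P_refl/P_inc = |Γ|² = 0.354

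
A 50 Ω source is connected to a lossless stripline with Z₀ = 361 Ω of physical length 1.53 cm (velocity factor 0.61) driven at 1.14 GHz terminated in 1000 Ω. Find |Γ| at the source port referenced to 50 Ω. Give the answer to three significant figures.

|Γ| ≈ 0.871

λ = v/f = 0.61·c / 1.14 GHz = 0.161 m
βl = 2π·l/λ = 2π × 0.0953 = 34.3°
tan(βl) = 0.682
Z_in = Z_0·(Z_L + jZ_0·tanβl)/(Z_0 + jZ_L·tanβl) = 320 − j359 Ω
Γ_s = (Z_in − Z_s)/(Z_in + Z_s) = (270 − j359)/(370 − j359), |Γ_s| = 0.871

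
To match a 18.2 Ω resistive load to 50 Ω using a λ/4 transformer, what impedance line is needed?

Z_qwt ≈ 30.2 Ω

Z_qwt = √(Z_0·R_L) = √(50 × 18.2) = √910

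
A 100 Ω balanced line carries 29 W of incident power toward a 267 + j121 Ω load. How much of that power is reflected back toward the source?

|Γ| = |(167 + j121)/(367 + j121)| = 0.534
|Γ|² = 0.285
P_refl = |Γ|²·P_inc = 8.26 W, P_del = (1 − |Γ|²)·P_inc = 20.7 W

P_reflected ≈ 8.26 W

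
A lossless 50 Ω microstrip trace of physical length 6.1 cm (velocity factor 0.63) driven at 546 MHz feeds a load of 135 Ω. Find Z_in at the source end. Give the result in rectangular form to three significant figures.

λ = v/f = 0.63·c / 546 MHz = 0.346 m
βl = 2π·l/λ = 2π × 0.176 = 63.4°
tan(βl) = tan(63.4°) = 2
Z_in = Z_0·(Z_L + jZ_0·tanβl)/(Z_0 + jZ_L·tanβl)
     = 50·(135 + j100)/(50 + j270)

Z_in ≈ 22.4 − j20.9 Ω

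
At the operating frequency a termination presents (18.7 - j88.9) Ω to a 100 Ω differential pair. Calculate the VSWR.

Γ = (Z_L − Z_0)/(Z_L + Z_0) = (-81.3 − j88.9)/(118.7 − j88.9)
|Γ| = 120/148 = 0.812
VSWR = (1 + |Γ|)/(1 − |Γ|) = 1.81/0.188

VSWR ≈ 9.66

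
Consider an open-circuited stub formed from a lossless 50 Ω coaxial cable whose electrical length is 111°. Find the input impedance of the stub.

tan(βl) = -2.61
For an open-circuited stub, Z_in = −jZ_0·cot(βl) = −jZ_0/tan(βl)

Z_in ≈ +j19.2 Ω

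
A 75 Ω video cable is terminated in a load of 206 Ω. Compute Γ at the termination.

Γ = (Z_L − Z_0)/(Z_L + Z_0) = (206 − 75)/(206 + 75) = 131/281

Γ = 0.466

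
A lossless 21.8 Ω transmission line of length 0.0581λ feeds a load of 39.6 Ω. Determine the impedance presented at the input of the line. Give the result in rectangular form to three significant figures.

βl = 2π × 0.0581 = 20.9°
tan(βl) = tan(20.9°) = 0.382
Z_in = Z_0·(Z_L + jZ_0·tanβl)/(Z_0 + jZ_L·tanβl)
     = 21.8·(39.6 + j8.33)/(21.8 + j15.1)

Z_in ≈ 30.6 − j12.9 Ω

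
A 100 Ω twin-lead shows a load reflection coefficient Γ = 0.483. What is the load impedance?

Z_L = Z_0·(1 + Γ)/(1 − Γ) = 100·(1.48)/(0.517)

Z_L ≈ 287 Ω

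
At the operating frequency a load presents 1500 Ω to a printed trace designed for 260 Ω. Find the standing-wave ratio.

VSWR ≈ 5.77

For a purely resistive load, VSWR = R_L/Z_0 or Z_0/R_L (whichever > 1) = 1500/260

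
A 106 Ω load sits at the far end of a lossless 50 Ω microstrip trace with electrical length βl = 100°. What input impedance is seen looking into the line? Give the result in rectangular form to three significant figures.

Z_in ≈ 24.2 + j6.81 Ω

tan(βl) = tan(100°) = -5.67
Z_in = Z_0·(Z_L + jZ_0·tanβl)/(Z_0 + jZ_L·tanβl)
     = 50·(106 − j284)/(50 − j601)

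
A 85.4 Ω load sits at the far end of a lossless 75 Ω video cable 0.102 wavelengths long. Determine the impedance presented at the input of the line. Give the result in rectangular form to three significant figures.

Z_in ≈ 77.2 − j9.64 Ω

βl = 2π × 0.102 = 36.7°
tan(βl) = tan(36.7°) = 0.746
Z_in = Z_0·(Z_L + jZ_0·tanβl)/(Z_0 + jZ_L·tanβl)
     = 75·(85.4 + j55.9)/(75 + j63.7)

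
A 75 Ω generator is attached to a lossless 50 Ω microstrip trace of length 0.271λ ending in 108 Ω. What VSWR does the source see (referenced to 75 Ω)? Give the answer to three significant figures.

VSWR ≈ 3.21

βl = 2π × 0.271 = 97.6°
tan(βl) = -7.53
Z_in = Z_0·(Z_L + jZ_0·tanβl)/(Z_0 + jZ_L·tanβl) = 23.5 + j5.19 Ω
Γ_s = (Z_in − Z_s)/(Z_in + Z_s) = (-51.5 + j5.19)/(98.5 + j5.19), |Γ_s| = 0.525
VSWR = (1 + |Γ_s|)/(1 − |Γ_s|)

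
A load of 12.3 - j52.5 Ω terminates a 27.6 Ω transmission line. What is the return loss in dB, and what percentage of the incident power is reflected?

Γ = (-15.3 − j52.5)/(39.9 − j52.5), |Γ| = 0.829
RL = −20·log₁₀(0.829) = 1.63 dB
P_refl/P_inc = |Γ|² = 0.688

RL ≈ 1.63 dB; 68.8% of incident power reflected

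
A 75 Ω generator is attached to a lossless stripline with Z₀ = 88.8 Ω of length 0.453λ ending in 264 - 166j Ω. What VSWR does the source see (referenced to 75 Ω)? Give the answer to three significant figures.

βl = 2π × 0.453 = 163°
tan(βl) = -0.304
Z_in = Z_0·(Z_L + jZ_0·tanβl)/(Z_0 + jZ_L·tanβl) = 287 + j155 Ω
Γ_s = (Z_in − Z_s)/(Z_in + Z_s) = (212 + j155)/(362 + j155), |Γ_s| = 0.667
VSWR = (1 + |Γ_s|)/(1 − |Γ_s|)

VSWR ≈ 5.01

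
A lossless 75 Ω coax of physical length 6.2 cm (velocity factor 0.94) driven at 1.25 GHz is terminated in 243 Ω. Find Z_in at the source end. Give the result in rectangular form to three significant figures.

λ = v/f = 0.94·c / 1.25 GHz = 0.226 m
βl = 2π·l/λ = 2π × 0.275 = 98.9°
tan(βl) = tan(98.9°) = -6.36
Z_in = Z_0·(Z_L + jZ_0·tanβl)/(Z_0 + jZ_L·tanβl)
     = 75·(243 − j477)/(75 − j1550)

Z_in ≈ 23.7 + j10.6 Ω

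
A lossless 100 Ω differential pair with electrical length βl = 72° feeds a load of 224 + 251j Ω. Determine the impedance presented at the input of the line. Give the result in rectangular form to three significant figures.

Z_in ≈ 25.3 − j57.2 Ω

tan(βl) = tan(72°) = 3.08
Z_in = Z_0·(Z_L + jZ_0·tanβl)/(Z_0 + jZ_L·tanβl)
     = 100·(224 + j559)/(-672 + j689)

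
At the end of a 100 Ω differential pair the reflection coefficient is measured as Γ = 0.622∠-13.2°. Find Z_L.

Z_L = Z_0·(1 + Γ)/(1 − Γ) = 100·(1.61 − j0.142)/(0.394 + j0.142)

Z_L ≈ 349 − j162 Ω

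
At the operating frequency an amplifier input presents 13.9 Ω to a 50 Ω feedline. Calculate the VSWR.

VSWR ≈ 3.6

Γ = (13.9 − 50)/(13.9 + 50) = -0.565
VSWR = (1 + 0.565)/(1 − 0.565)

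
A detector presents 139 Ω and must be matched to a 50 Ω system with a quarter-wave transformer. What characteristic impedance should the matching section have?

Z_qwt = √(Z_0·R_L) = √(50 × 139) = √6950

Z_qwt ≈ 83.4 Ω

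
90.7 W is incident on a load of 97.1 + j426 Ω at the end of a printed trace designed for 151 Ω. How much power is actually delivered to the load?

|Γ| = |(-53.9 + j426)/(248.1 + j426)| = 0.871
|Γ|² = 0.759
P_refl = |Γ|²·P_inc = 68.8 W, P_del = (1 − |Γ|²)·P_inc = 21.9 W

P_delivered ≈ 21.9 W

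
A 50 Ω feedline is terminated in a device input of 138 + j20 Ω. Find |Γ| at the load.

Γ = (Z_L − Z_0)/(Z_L + Z_0) = (88 + j20)/(188 + j20)
|Γ| = 90.2/189

|Γ| ≈ 0.477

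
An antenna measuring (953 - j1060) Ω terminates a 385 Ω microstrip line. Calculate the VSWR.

Γ = (Z_L − Z_0)/(Z_L + Z_0) = (568 − j1060)/(1338 − j1060)
|Γ| = 1200/1710 = 0.705
VSWR = (1 + |Γ|)/(1 − |Γ|) = 1.7/0.295

VSWR ≈ 5.77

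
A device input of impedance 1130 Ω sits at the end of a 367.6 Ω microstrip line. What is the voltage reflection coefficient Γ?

Γ = 0.509

Γ = (Z_L − Z_0)/(Z_L + Z_0) = (1130 − 367.6)/(1130 + 367.6) = 762.4/1498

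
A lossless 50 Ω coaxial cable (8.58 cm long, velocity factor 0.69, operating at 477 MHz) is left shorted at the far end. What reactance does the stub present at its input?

λ = v/f = 0.69·c / 477 MHz = 0.434 m
βl = 2π·l/λ = 2π × 0.198 = 71.2°
tan(βl) = 2.93
For a shorted stub, Z_in = jZ_0·tan(βl)

X_in ≈ 147 Ω (inductive)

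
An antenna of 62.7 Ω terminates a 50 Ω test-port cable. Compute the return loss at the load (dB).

RL ≈ 19 dB

Γ = (62.7 − 50)/(62.7 + 50) = 0.113
RL = −20·log₁₀|Γ| = −20·log₁₀(0.113)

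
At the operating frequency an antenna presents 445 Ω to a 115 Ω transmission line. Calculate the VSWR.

VSWR ≈ 3.87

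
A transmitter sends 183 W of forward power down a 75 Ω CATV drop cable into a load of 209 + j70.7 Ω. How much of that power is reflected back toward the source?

|Γ| = |(134 + j70.7)/(284 + j70.7)| = 0.518
|Γ|² = 0.268
P_refl = |Γ|²·P_inc = 49 W, P_del = (1 − |Γ|²)·P_inc = 134 W

P_reflected ≈ 49 W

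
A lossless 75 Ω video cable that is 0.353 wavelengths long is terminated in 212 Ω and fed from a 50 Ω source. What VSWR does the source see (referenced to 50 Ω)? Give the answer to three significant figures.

βl = 2π × 0.353 = 127°
tan(βl) = -1.32
Z_in = Z_0·(Z_L + jZ_0·tanβl)/(Z_0 + jZ_L·tanβl) = 38.9 + j46.3 Ω
Γ_s = (Z_in − Z_s)/(Z_in + Z_s) = (-11.1 + j46.3)/(88.9 + j46.3), |Γ_s| = 0.475
VSWR = (1 + |Γ_s|)/(1 − |Γ_s|)

VSWR ≈ 2.81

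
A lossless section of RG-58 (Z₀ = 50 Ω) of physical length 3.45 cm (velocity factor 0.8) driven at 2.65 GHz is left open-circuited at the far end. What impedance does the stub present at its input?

λ = v/f = 0.8·c / 2.65 GHz = 0.0906 m
βl = 2π·l/λ = 2π × 0.381 = 137°
tan(βl) = -0.928
For an open-circuited stub, Z_in = −jZ_0·cot(βl) = −jZ_0/tan(βl)

Z_in ≈ +j53.9 Ω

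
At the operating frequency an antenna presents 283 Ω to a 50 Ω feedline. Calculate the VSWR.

VSWR ≈ 5.66

Γ = (283 − 50)/(283 + 50) = 0.7
VSWR = (1 + 0.7)/(1 − 0.7)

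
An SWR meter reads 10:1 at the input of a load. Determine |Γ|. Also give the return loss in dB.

|Γ| = (S − 1)/(S + 1) = (10 − 1)/(10 + 1) = 9/11
RL = −20·log₁₀|Γ| = −20·log₁₀(0.818)

|Γ| ≈ 0.818; return loss ≈ 1.74 dB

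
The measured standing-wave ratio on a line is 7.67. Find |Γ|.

|Γ| = (S − 1)/(S + 1) = (7.67 − 1)/(7.67 + 1) = 6.67/8.67

|Γ| ≈ 0.769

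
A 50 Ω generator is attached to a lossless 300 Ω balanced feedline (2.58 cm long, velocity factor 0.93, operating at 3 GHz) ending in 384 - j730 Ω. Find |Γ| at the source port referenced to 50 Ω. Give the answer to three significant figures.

|Γ| ≈ 0.821

λ = v/f = 0.93·c / 3 GHz = 0.093 m
βl = 2π·l/λ = 2π × 0.277 = 99.9°
tan(βl) = -5.75
Z_in = Z_0·(Z_L + jZ_0·tanβl)/(Z_0 + jZ_L·tanβl) = 58.7 + j156 Ω
Γ_s = (Z_in − Z_s)/(Z_in + Z_s) = (8.67 + j156)/(109 + j156), |Γ_s| = 0.821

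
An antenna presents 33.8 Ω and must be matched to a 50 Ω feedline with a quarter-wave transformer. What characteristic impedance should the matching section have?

Z_qwt = √(Z_0·R_L) = √(50 × 33.8) = √1690

Z_qwt ≈ 41.1 Ω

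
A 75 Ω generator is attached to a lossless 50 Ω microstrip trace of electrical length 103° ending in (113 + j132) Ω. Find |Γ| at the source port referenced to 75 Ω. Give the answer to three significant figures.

tan(βl) = -4.33
Z_in = Z_0·(Z_L + jZ_0·tanβl)/(Z_0 + jZ_L·tanβl) = 8.92 + j0.218 Ω
Γ_s = (Z_in − Z_s)/(Z_in + Z_s) = (-66.1 + j0.218)/(83.9 + j0.218), |Γ_s| = 0.788

|Γ| ≈ 0.788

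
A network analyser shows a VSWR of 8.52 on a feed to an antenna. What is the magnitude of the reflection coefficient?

|Γ| = (S − 1)/(S + 1) = (8.52 − 1)/(8.52 + 1) = 7.52/9.52

|Γ| ≈ 0.79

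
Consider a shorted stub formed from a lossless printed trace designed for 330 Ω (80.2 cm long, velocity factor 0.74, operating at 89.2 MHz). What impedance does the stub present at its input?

λ = v/f = 0.74·c / 89.2 MHz = 2.49 m
βl = 2π·l/λ = 2π × 0.322 = 116°
tan(βl) = -2.05
For a shorted stub, Z_in = jZ_0·tan(βl)

Z_in ≈ −j676 Ω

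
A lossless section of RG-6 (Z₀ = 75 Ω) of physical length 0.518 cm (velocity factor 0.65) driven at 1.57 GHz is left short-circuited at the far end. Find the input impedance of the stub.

λ = v/f = 0.65·c / 1.57 GHz = 0.124 m
βl = 2π·l/λ = 2π × 0.0417 = 15°
tan(βl) = 0.268
For a short-circuited stub, Z_in = jZ_0·tan(βl)

Z_in ≈ +j20.1 Ω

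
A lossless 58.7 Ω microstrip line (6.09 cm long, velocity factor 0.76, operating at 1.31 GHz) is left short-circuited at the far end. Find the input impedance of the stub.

λ = v/f = 0.76·c / 1.31 GHz = 0.174 m
βl = 2π·l/λ = 2π × 0.35 = 126°
tan(βl) = -1.38
For a short-circuited stub, Z_in = jZ_0·tan(βl)

Z_in ≈ −j80.9 Ω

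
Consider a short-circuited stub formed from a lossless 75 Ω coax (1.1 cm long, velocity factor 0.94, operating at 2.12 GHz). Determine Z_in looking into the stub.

λ = v/f = 0.94·c / 2.12 GHz = 0.133 m
βl = 2π·l/λ = 2π × 0.0827 = 29.8°
tan(βl) = 0.572
For a short-circuited stub, Z_in = jZ_0·tan(βl)

Z_in ≈ +j42.9 Ω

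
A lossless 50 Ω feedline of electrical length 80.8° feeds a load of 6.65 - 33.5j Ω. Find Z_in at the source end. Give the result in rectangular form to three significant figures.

tan(βl) = tan(80.8°) = 6.17
Z_in = Z_0·(Z_L + jZ_0·tanβl)/(Z_0 + jZ_L·tanβl)
     = 50·(6.65 + j275)/(257 + j41.1)

Z_in ≈ 9.61 + j52 Ω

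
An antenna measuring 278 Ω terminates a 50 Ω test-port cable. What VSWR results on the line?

VSWR ≈ 5.56

For a purely resistive load, VSWR = R_L/Z_0 or Z_0/R_L (whichever > 1) = 278/50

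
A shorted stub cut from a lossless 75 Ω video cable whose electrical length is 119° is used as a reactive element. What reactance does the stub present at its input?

X_in ≈ -135 Ω (capacitive)

tan(βl) = -1.8
For a shorted stub, Z_in = jZ_0·tan(βl)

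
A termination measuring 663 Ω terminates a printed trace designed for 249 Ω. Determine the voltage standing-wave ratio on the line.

VSWR ≈ 2.66

For a purely resistive load, VSWR = R_L/Z_0 or Z_0/R_L (whichever > 1) = 663/249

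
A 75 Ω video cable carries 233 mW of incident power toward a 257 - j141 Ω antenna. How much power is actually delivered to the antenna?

P_delivered ≈ 138 mW

|Γ| = |(182 − j141)/(332 − j141)| = 0.638
|Γ|² = 0.407
P_refl = |Γ|²·P_inc = 94.9 mW, P_del = (1 − |Γ|²)·P_inc = 138 mW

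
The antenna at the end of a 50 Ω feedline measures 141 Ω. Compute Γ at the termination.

Γ = 0.476

Γ = (Z_L − Z_0)/(Z_L + Z_0) = (141 − 50)/(141 + 50) = 91/191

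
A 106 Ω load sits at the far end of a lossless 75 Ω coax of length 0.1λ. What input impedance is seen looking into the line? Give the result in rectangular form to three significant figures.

Z_in ≈ 78.8 − j26.5 Ω

βl = 2π × 0.1 = 36°
tan(βl) = tan(36°) = 0.727
Z_in = Z_0·(Z_L + jZ_0·tanβl)/(Z_0 + jZ_L·tanβl)
     = 75·(106 + j54.5)/(75 + j77)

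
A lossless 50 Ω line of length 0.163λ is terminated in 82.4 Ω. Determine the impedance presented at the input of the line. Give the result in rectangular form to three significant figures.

βl = 2π × 0.163 = 58.7°
tan(βl) = tan(58.7°) = 1.64
Z_in = Z_0·(Z_L + jZ_0·tanβl)/(Z_0 + jZ_L·tanβl)
     = 50·(82.4 + j82.2)/(50 + j135)

Z_in ≈ 36.6 − j16.9 Ω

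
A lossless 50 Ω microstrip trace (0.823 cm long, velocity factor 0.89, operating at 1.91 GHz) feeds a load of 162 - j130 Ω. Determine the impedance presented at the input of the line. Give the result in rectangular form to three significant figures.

λ = v/f = 0.89·c / 1.91 GHz = 0.14 m
βl = 2π·l/λ = 2π × 0.0589 = 21.2°
tan(βl) = tan(21.2°) = 0.388
Z_in = Z_0·(Z_L + jZ_0·tanβl)/(Z_0 + jZ_L·tanβl)
     = 50·(162 − j111)/(100 + j62.8)

Z_in ≈ 33.2 − j75.9 Ω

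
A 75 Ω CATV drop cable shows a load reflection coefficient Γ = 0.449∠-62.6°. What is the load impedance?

Z_L = Z_0·(1 + Γ)/(1 − Γ) = 75·(1.21 − j0.399)/(0.793 + j0.399)

Z_L ≈ 76 − j75.8 Ω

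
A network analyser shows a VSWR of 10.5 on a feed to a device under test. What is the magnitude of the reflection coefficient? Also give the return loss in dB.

|Γ| = (S − 1)/(S + 1) = (10.5 − 1)/(10.5 + 1) = 9.5/11.5
RL = −20·log₁₀|Γ| = −20·log₁₀(0.826)

|Γ| ≈ 0.826; return loss ≈ 1.66 dB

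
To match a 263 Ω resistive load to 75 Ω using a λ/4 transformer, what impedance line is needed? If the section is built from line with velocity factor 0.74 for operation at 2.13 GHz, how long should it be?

Z_qwt = √(Z_0·R_L) = √(75 × 263) = √19720
λ = 0.74·c/f = 0.104 m, so l = λ/4 = 0.0261 m

Z_qwt ≈ 140 Ω; length ≈ 2.61 cm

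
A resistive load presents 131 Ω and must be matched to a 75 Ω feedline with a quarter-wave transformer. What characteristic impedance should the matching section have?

Z_qwt = √(Z_0·R_L) = √(75 × 131) = √9825

Z_qwt ≈ 99.1 Ω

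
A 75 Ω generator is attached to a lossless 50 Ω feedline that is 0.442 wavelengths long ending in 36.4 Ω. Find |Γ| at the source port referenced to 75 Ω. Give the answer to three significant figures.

βl = 2π × 0.442 = 159°
tan(βl) = -0.381
Z_in = Z_0·(Z_L + jZ_0·tanβl)/(Z_0 + jZ_L·tanβl) = 38.7 − j8.32 Ω
Γ_s = (Z_in − Z_s)/(Z_in + Z_s) = (-36.3 − j8.32)/(114 − j8.32), |Γ_s| = 0.327

|Γ| ≈ 0.327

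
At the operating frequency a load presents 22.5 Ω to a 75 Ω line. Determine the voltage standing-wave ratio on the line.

For a purely resistive load, VSWR = R_L/Z_0 or Z_0/R_L (whichever > 1) = 75/22.5

VSWR ≈ 3.33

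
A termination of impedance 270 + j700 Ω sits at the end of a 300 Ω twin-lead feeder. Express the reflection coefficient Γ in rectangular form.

Γ = (Z_L − Z_0)/(Z_L + Z_0) = (-30 + j700)/(570 + j700)

Γ ≈ 0.58 + j0.515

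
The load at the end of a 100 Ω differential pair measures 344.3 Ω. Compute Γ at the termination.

Γ = 0.55

Γ = (Z_L − Z_0)/(Z_L + Z_0) = (344.3 − 100)/(344.3 + 100) = 244.3/444.3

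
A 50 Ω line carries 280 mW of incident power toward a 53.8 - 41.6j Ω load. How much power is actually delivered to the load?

|Γ| = |(3.8 − j41.6)/(103.8 − j41.6)| = 0.374
|Γ|² = 0.14
P_refl = |Γ|²·P_inc = 39.1 mW, P_del = (1 − |Γ|²)·P_inc = 241 mW

P_delivered ≈ 241 mW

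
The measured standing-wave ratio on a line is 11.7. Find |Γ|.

|Γ| = (S − 1)/(S + 1) = (11.7 − 1)/(11.7 + 1) = 10.7/12.7

|Γ| ≈ 0.843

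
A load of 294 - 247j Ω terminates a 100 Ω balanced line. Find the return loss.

RL ≈ 3.41 dB

Γ = (194 − j247)/(394 − j247), |Γ| = 0.675
RL = −20·log₁₀|Γ| = −20·log₁₀(0.675)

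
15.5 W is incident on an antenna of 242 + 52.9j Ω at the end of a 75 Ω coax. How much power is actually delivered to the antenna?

|Γ| = |(167 + j52.9)/(317 + j52.9)| = 0.545
|Γ|² = 0.297
P_refl = |Γ|²·P_inc = 4.61 W, P_del = (1 − |Γ|²)·P_inc = 10.9 W

P_delivered ≈ 10.9 W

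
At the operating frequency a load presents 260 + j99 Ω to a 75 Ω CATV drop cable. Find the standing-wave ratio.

Γ = (Z_L − Z_0)/(Z_L + Z_0) = (185 + j99)/(335 + j99)
|Γ| = 210/349 = 0.601
VSWR = (1 + |Γ|)/(1 − |Γ|) = 1.6/0.399

VSWR ≈ 4.01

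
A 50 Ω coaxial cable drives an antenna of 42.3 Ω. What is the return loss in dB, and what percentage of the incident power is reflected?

Γ = (42.3 − 50)/(42.3 + 50) = -0.0834
RL = −20·log₁₀(0.0834) = 21.6 dB
P_refl/P_inc = |Γ|² = 0.00696

RL ≈ 21.6 dB; 0.696% of incident power reflected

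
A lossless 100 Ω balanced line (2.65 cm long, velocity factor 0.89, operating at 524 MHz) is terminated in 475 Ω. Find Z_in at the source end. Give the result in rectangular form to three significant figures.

Z_in ≈ 147 − j203 Ω

λ = v/f = 0.89·c / 524 MHz = 0.51 m
βl = 2π·l/λ = 2π × 0.052 = 18.7°
tan(βl) = tan(18.7°) = 0.339
Z_in = Z_0·(Z_L + jZ_0·tanβl)/(Z_0 + jZ_L·tanβl)
     = 100·(475 + j33.9)/(100 + j161)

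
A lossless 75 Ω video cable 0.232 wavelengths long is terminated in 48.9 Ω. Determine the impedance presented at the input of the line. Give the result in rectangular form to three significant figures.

βl = 2π × 0.232 = 83.5°
tan(βl) = tan(83.5°) = 8.8
Z_in = Z_0·(Z_L + jZ_0·tanβl)/(Z_0 + jZ_L·tanβl)
     = 75·(48.9 + j660)/(75 + j431)

Z_in ≈ 113 + j11.2 Ω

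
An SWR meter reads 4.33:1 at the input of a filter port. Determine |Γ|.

|Γ| ≈ 0.625

|Γ| = (S − 1)/(S + 1) = (4.33 − 1)/(4.33 + 1) = 3.33/5.33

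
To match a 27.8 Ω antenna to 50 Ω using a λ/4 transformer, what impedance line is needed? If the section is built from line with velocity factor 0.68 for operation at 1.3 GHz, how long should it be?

Z_qwt ≈ 37.3 Ω; length ≈ 3.92 cm

Z_qwt = √(Z_0·R_L) = √(50 × 27.8) = √1390
λ = 0.68·c/f = 0.157 m, so l = λ/4 = 0.0392 m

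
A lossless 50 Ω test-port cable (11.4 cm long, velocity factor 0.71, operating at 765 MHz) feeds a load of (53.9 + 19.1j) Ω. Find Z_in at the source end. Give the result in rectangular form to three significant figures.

Z_in ≈ 37.5 + j10.4 Ω

λ = v/f = 0.71·c / 765 MHz = 0.278 m
βl = 2π·l/λ = 2π × 0.409 = 147°
tan(βl) = tan(147°) = -0.64
Z_in = Z_0·(Z_L + jZ_0·tanβl)/(Z_0 + jZ_L·tanβl)
     = 50·(53.9 − j12.9)/(62.2 − j34.5)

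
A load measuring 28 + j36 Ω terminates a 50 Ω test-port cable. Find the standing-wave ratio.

Γ = (Z_L − Z_0)/(Z_L + Z_0) = (-22 + j36)/(78 + j36)
|Γ| = 42.2/85.9 = 0.491
VSWR = (1 + |Γ|)/(1 − |Γ|) = 1.49/0.509

VSWR ≈ 2.93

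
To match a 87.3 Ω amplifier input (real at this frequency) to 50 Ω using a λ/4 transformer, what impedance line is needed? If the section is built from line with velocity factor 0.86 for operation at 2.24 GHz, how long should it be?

Z_qwt = √(Z_0·R_L) = √(50 × 87.3) = √4365
λ = 0.86·c/f = 0.115 m, so l = λ/4 = 0.0288 m

Z_qwt ≈ 66.1 Ω; length ≈ 2.88 cm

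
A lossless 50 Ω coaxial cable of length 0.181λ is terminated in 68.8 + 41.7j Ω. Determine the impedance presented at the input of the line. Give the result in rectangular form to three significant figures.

βl = 2π × 0.181 = 65.2°
tan(βl) = tan(65.2°) = 2.16
Z_in = Z_0·(Z_L + jZ_0·tanβl)/(Z_0 + jZ_L·tanβl)
     = 50·(68.8 + j150)/(-40.1 + j149)

Z_in ≈ 41.1 − j34.2 Ω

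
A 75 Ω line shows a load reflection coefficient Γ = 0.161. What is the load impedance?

Z_L = Z_0·(1 + Γ)/(1 − Γ) = 75·(1.16)/(0.839)

Z_L ≈ 104 Ω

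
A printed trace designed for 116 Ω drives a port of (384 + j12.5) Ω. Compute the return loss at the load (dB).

RL ≈ 5.41 dB

Γ = (268 + j12.5)/(500 + j12.5), |Γ| = 0.536
RL = −20·log₁₀|Γ| = −20·log₁₀(0.536)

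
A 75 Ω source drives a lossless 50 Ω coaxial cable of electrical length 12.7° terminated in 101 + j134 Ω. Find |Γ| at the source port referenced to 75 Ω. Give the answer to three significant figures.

|Γ| ≈ 0.595

tan(βl) = 0.225
Z_in = Z_0·(Z_L + jZ_0·tanβl)/(Z_0 + jZ_L·tanβl) = 292 + j31.7 Ω
Γ_s = (Z_in − Z_s)/(Z_in + Z_s) = (217 + j31.7)/(367 + j31.7), |Γ_s| = 0.595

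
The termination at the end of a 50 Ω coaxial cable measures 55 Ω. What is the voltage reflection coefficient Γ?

Γ = 0.0476

Γ = (Z_L − Z_0)/(Z_L + Z_0) = (55 − 50)/(55 + 50) = 5/105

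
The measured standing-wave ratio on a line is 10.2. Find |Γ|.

|Γ| = (S − 1)/(S + 1) = (10.2 − 1)/(10.2 + 1) = 9.2/11.2

|Γ| ≈ 0.821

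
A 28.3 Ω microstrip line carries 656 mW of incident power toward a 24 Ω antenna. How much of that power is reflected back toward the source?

Γ = (24 − 28.3)/(24 + 28.3) = -0.0822
|Γ|² = 0.00676
P_refl = |Γ|²·P_inc = 4.43 mW, P_del = (1 − |Γ|²)·P_inc = 652 mW

P_reflected ≈ 4.43 mW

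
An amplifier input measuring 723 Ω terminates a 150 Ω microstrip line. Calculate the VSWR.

For a purely resistive load, VSWR = R_L/Z_0 or Z_0/R_L (whichever > 1) = 723/150

VSWR ≈ 4.82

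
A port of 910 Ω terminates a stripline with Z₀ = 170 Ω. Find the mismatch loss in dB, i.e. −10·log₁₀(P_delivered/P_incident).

mismatch loss ≈ 2.75 dB

Γ = (910 − 170)/(910 + 170) = 0.685
|Γ|² = 0.469, so P_del/P_inc = 1 − |Γ|² = 0.531
ML = −10·log₁₀(1 − |Γ|²)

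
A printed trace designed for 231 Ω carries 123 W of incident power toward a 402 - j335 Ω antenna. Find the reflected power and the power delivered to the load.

|Γ| = |(171 − j335)/(633 − j335)| = 0.525
|Γ|² = 0.276
P_refl = |Γ|²·P_inc = 33.9 W, P_del = (1 − |Γ|²)·P_inc = 89.1 W

P_reflected ≈ 33.9 W; P_delivered ≈ 89.1 W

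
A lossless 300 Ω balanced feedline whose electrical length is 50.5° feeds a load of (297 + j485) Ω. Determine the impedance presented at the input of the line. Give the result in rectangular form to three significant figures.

Z_in ≈ 310 − j496 Ω

tan(βl) = tan(50.5°) = 1.21
Z_in = Z_0·(Z_L + jZ_0·tanβl)/(Z_0 + jZ_L·tanβl)
     = 300·(297 + j849)/(-288 + j360)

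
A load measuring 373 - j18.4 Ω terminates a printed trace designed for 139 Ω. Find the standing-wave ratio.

Γ = (Z_L − Z_0)/(Z_L + Z_0) = (234 − j18.4)/(512 − j18.4)
|Γ| = 235/512 = 0.458
VSWR = (1 + |Γ|)/(1 − |Γ|) = 1.46/0.542

VSWR ≈ 2.69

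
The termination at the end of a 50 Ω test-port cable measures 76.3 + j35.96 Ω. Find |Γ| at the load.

Γ = (Z_L − Z_0)/(Z_L + Z_0) = (26.3 + j35.96)/(126.3 + j35.96)
|Γ| = 44.6/131

|Γ| ≈ 0.339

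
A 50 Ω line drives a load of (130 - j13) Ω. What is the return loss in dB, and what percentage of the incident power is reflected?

RL ≈ 6.95 dB; 20.2% of incident power reflected

Γ = (80 − j13)/(180 − j13), |Γ| = 0.449
RL = −20·log₁₀(0.449) = 6.95 dB
P_refl/P_inc = |Γ|² = 0.202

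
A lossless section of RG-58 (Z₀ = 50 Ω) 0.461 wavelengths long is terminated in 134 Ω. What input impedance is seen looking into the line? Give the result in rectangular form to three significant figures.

Z_in ≈ 98.3 + j53.3 Ω

βl = 2π × 0.461 = 166°
tan(βl) = tan(166°) = -0.25
Z_in = Z_0·(Z_L + jZ_0·tanβl)/(Z_0 + jZ_L·tanβl)
     = 50·(134 − j12.5)/(50 − j33.5)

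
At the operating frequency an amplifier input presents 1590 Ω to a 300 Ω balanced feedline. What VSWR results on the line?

VSWR ≈ 5.3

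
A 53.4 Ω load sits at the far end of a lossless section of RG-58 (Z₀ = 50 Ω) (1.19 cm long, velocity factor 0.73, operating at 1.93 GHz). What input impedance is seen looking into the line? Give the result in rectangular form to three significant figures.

λ = v/f = 0.73·c / 1.93 GHz = 0.113 m
βl = 2π·l/λ = 2π × 0.105 = 37.8°
tan(βl) = tan(37.8°) = 0.774
Z_in = Z_0·(Z_L + jZ_0·tanβl)/(Z_0 + jZ_L·tanβl)
     = 50·(53.4 + j38.7)/(50 + j41.4)

Z_in ≈ 50.7 − j3.23 Ω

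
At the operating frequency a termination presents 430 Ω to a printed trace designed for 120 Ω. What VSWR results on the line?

VSWR ≈ 3.58

For a purely resistive load, VSWR = R_L/Z_0 or Z_0/R_L (whichever > 1) = 430/120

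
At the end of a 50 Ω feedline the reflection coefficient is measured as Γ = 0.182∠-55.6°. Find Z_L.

Z_L ≈ 58.4 − j18.1 Ω

Z_L = Z_0·(1 + Γ)/(1 − Γ) = 50·(1.1 − j0.15)/(0.897 + j0.15)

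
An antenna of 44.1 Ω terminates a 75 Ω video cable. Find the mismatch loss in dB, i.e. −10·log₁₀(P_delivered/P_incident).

mismatch loss ≈ 0.303 dB

Γ = (44.1 − 75)/(44.1 + 75) = -0.259
|Γ|² = 0.0673, so P_del/P_inc = 1 − |Γ|² = 0.933
ML = −10·log₁₀(1 − |Γ|²)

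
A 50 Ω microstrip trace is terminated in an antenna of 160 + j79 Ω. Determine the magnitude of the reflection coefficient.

|Γ| ≈ 0.604

Γ = (Z_L − Z_0)/(Z_L + Z_0) = (110 + j79)/(210 + j79)
|Γ| = 135/224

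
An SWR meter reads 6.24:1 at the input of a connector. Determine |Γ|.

|Γ| ≈ 0.724

|Γ| = (S − 1)/(S + 1) = (6.24 − 1)/(6.24 + 1) = 5.24/7.24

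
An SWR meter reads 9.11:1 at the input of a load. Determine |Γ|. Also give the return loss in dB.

|Γ| ≈ 0.802; return loss ≈ 1.91 dB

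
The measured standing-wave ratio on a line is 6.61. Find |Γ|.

|Γ| = (S − 1)/(S + 1) = (6.61 − 1)/(6.61 + 1) = 5.61/7.61

|Γ| ≈ 0.737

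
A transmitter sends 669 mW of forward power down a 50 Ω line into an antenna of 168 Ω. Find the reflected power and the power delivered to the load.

Γ = (168 − 50)/(168 + 50) = 0.541
|Γ|² = 0.293
P_refl = |Γ|²·P_inc = 196 mW, P_del = (1 − |Γ|²)·P_inc = 473 mW

P_reflected ≈ 196 mW; P_delivered ≈ 473 mW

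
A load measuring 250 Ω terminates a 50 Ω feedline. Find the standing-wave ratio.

For a purely resistive load, VSWR = R_L/Z_0 or Z_0/R_L (whichever > 1) = 250/50

VSWR ≈ 5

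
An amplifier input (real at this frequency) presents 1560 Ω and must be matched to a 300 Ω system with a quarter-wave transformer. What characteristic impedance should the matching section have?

Z_qwt ≈ 684 Ω

Z_qwt = √(Z_0·R_L) = √(300 × 1560) = √468000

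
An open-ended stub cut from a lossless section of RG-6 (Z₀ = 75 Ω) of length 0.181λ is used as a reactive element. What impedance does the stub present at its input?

βl = 2π × 0.181 = 65.2°
tan(βl) = 2.16
For an open-ended stub, Z_in = −jZ_0·cot(βl) = −jZ_0/tan(βl)

Z_in ≈ −j34.7 Ω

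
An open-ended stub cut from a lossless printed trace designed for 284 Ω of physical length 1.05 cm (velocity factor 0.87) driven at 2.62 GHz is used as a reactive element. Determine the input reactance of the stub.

λ = v/f = 0.87·c / 2.62 GHz = 0.0996 m
βl = 2π·l/λ = 2π × 0.105 = 37.9°
tan(βl) = 0.78
For an open-ended stub, Z_in = −jZ_0·cot(βl) = −jZ_0/tan(βl)

X_in ≈ -364 Ω (capacitive)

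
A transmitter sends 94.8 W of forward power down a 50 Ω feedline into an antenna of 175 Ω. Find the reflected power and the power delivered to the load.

P_reflected ≈ 29.3 W; P_delivered ≈ 65.5 W

Γ = (175 − 50)/(175 + 50) = 0.556
|Γ|² = 0.309
P_refl = |Γ|²·P_inc = 29.3 W, P_del = (1 − |Γ|²)·P_inc = 65.5 W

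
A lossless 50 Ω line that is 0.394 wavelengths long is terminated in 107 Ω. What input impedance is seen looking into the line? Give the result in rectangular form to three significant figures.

Z_in ≈ 45.2 + j36.7 Ω

βl = 2π × 0.394 = 142°
tan(βl) = tan(142°) = -0.786
Z_in = Z_0·(Z_L + jZ_0·tanβl)/(Z_0 + jZ_L·tanβl)
     = 50·(107 − j39.3)/(50 − j84.1)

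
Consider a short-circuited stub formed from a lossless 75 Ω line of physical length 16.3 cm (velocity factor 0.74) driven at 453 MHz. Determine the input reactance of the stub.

X_in ≈ -131 Ω (capacitive)

λ = v/f = 0.74·c / 453 MHz = 0.49 m
βl = 2π·l/λ = 2π × 0.333 = 120°
tan(βl) = -1.75
For a short-circuited stub, Z_in = jZ_0·tan(βl)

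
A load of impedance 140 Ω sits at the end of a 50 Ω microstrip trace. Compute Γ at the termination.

Γ = (Z_L − Z_0)/(Z_L + Z_0) = (140 − 50)/(140 + 50) = 90/190

Γ = 0.474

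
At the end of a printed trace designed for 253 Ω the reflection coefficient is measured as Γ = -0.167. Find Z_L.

Z_L ≈ 181 Ω

Z_L = Z_0·(1 + Γ)/(1 − Γ) = 253·(0.833)/(1.17)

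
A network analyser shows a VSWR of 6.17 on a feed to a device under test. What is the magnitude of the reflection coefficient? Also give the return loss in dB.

|Γ| = (S − 1)/(S + 1) = (6.17 − 1)/(6.17 + 1) = 5.17/7.17
RL = −20·log₁₀|Γ| = −20·log₁₀(0.721)

|Γ| ≈ 0.721; return loss ≈ 2.84 dB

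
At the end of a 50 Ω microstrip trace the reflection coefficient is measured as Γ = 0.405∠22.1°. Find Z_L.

Z_L = Z_0·(1 + Γ)/(1 − Γ) = 50·(1.38 + j0.152)/(0.625 − j0.152)

Z_L ≈ 101 + j36.8 Ω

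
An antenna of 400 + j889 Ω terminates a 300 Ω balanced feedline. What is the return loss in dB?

Γ = (100 + j889)/(700 + j889), |Γ| = 0.791
RL = −20·log₁₀|Γ| = −20·log₁₀(0.791)

RL ≈ 2.04 dB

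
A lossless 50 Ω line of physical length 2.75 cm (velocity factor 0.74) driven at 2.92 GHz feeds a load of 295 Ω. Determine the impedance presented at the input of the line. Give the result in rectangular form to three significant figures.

λ = v/f = 0.74·c / 2.92 GHz = 0.076 m
βl = 2π·l/λ = 2π × 0.362 = 130°
tan(βl) = tan(130°) = -1.18
Z_in = Z_0·(Z_L + jZ_0·tanβl)/(Z_0 + jZ_L·tanβl)
     = 50·(295 − j59.1)/(50 − j349)

Z_in ≈ 14.2 + j40.2 Ω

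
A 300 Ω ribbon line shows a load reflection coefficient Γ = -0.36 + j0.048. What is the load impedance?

Z_L ≈ 141 + j15.6 Ω

Z_L = Z_0·(1 + Γ)/(1 − Γ) = 300·(0.64 + j0.048)/(1.36 − j0.048)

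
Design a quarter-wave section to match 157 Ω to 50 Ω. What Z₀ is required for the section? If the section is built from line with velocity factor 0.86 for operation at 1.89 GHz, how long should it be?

Z_qwt = √(Z_0·R_L) = √(50 × 157) = √7850
λ = 0.86·c/f = 0.137 m, so l = λ/4 = 0.0341 m

Z_qwt ≈ 88.6 Ω; length ≈ 3.41 cm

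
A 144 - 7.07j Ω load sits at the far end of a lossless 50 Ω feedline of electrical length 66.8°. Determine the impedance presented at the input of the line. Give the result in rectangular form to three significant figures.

tan(βl) = tan(66.8°) = 2.33
Z_in = Z_0·(Z_L + jZ_0·tanβl)/(Z_0 + jZ_L·tanβl)
     = 50·(144 + j110)/(66.5 + j336)

Z_in ≈ 19.8 − j17.5 Ω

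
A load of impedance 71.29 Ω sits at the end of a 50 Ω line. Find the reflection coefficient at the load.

Γ = (Z_L − Z_0)/(Z_L + Z_0) = (71.29 − 50)/(71.29 + 50) = 21.29/121.3

Γ = 0.176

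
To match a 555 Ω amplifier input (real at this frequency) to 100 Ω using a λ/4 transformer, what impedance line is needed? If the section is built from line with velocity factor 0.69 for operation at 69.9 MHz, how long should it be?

Z_qwt = √(Z_0·R_L) = √(100 × 555) = √55500
λ = 0.69·c/f = 2.96 m, so l = λ/4 = 0.74 m

Z_qwt ≈ 236 Ω; length ≈ 74 cm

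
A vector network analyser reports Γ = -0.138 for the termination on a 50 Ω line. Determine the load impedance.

Z_L ≈ 37.9 Ω

Z_L = Z_0·(1 + Γ)/(1 − Γ) = 50·(0.862)/(1.14)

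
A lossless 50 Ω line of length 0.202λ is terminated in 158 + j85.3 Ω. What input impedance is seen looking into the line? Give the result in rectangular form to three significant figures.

βl = 2π × 0.202 = 72.7°
tan(βl) = tan(72.7°) = 3.21
Z_in = Z_0·(Z_L + jZ_0·tanβl)/(Z_0 + jZ_L·tanβl)
     = 50·(158 + j246)/(-224 + j508)

Z_in ≈ 14.5 − j22 Ω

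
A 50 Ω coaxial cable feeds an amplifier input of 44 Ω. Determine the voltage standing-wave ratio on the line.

VSWR ≈ 1.14

Γ = (44 − 50)/(44 + 50) = -0.0638
VSWR = (1 + 0.0638)/(1 − 0.0638)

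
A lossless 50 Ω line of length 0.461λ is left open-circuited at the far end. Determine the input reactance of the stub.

βl = 2π × 0.461 = 166°
tan(βl) = -0.25
For an open-circuited stub, Z_in = −jZ_0·cot(βl) = −jZ_0/tan(βl)

X_in ≈ 200 Ω (inductive)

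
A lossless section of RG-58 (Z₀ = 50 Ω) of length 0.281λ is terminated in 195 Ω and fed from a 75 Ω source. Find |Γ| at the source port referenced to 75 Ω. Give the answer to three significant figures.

βl = 2π × 0.281 = 101°
tan(βl) = -5.07
Z_in = Z_0·(Z_L + jZ_0·tanβl)/(Z_0 + jZ_L·tanβl) = 13.3 + j9.19 Ω
Γ_s = (Z_in − Z_s)/(Z_in + Z_s) = (-61.7 + j9.19)/(88.3 + j9.19), |Γ_s| = 0.703

|Γ| ≈ 0.703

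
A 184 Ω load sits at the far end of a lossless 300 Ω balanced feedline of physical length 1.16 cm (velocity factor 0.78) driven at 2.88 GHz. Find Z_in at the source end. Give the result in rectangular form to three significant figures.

λ = v/f = 0.78·c / 2.88 GHz = 0.0813 m
βl = 2π·l/λ = 2π × 0.143 = 51.4°
tan(βl) = tan(51.4°) = 1.25
Z_in = Z_0·(Z_L + jZ_0·tanβl)/(Z_0 + jZ_L·tanβl)
     = 300·(184 + j376)/(300 + j230)

Z_in ≈ 297 + j147 Ω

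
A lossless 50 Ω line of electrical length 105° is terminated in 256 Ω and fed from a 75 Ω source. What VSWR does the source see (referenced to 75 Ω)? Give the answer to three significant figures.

VSWR ≈ 7.4

tan(βl) = -3.73
Z_in = Z_0·(Z_L + jZ_0·tanβl)/(Z_0 + jZ_L·tanβl) = 10.4 + j12.9 Ω
Γ_s = (Z_in − Z_s)/(Z_in + Z_s) = (-64.6 + j12.9)/(85.4 + j12.9), |Γ_s| = 0.762
VSWR = (1 + |Γ_s|)/(1 − |Γ_s|)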